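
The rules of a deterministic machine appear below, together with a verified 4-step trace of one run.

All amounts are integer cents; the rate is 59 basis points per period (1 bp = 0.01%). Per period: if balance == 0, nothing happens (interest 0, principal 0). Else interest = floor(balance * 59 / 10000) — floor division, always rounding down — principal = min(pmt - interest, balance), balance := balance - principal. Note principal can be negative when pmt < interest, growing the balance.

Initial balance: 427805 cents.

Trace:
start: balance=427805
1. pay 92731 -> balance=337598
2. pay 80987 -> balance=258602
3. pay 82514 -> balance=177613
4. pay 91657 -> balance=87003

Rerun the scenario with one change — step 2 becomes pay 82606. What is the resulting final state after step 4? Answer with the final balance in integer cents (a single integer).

(re-executing from step 2 with the substitution; state before step 2: balance=337598)
2. pay 82606 -> balance=256983
3. pay 82514 -> balance=175985
4. pay 91657 -> balance=85366

85366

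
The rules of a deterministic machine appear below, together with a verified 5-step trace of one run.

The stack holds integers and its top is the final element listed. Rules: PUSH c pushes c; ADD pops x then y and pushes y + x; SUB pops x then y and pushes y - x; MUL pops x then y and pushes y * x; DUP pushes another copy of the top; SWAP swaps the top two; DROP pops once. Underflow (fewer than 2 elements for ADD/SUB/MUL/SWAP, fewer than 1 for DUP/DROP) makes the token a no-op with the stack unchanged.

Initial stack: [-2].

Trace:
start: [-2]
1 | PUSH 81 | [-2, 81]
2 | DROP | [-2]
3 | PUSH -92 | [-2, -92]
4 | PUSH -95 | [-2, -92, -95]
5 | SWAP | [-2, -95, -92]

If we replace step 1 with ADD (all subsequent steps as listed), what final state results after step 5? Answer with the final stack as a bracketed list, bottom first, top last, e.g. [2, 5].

(re-executing from step 1 with the substitution; state before step 1: [-2])
1 | ADD | [-2]
2 | DROP | []
3 | PUSH -92 | [-92]
4 | PUSH -95 | [-92, -95]
5 | SWAP | [-95, -92]

[-95, -92]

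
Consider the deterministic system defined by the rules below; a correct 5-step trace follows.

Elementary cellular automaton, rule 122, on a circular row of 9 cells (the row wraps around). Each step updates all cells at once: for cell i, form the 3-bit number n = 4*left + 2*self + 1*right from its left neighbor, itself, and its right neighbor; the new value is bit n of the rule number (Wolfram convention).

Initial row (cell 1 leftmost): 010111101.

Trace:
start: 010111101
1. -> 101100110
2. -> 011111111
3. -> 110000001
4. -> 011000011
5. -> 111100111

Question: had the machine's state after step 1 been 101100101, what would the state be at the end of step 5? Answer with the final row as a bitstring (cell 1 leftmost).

100111111

state after step 1 := 101100101
2. -> 111111011
3. -> 000001110
4. -> 000011011
5. -> 100111111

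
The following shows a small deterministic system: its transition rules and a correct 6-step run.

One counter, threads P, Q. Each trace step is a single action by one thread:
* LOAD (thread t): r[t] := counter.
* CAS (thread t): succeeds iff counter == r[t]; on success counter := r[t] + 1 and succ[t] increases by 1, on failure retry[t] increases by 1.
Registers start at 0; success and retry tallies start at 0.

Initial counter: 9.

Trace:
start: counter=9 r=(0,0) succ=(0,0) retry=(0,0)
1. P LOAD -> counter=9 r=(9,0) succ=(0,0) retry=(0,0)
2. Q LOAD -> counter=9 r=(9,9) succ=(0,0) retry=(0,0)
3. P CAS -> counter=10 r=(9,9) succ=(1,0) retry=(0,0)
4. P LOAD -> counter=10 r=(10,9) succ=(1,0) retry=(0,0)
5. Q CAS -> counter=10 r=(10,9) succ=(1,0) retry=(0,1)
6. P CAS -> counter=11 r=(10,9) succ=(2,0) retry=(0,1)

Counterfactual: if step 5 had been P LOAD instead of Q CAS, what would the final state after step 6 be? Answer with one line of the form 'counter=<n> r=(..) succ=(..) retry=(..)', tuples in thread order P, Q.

counter=11 r=(10,9) succ=(2,0) retry=(0,0)

(re-executing from step 5 with the substitution; state before step 5: counter=10 r=(10,9) succ=(1,0) retry=(0,0))
5. P LOAD -> counter=10 r=(10,9) succ=(1,0) retry=(0,0)
6. P CAS -> counter=11 r=(10,9) succ=(2,0) retry=(0,0)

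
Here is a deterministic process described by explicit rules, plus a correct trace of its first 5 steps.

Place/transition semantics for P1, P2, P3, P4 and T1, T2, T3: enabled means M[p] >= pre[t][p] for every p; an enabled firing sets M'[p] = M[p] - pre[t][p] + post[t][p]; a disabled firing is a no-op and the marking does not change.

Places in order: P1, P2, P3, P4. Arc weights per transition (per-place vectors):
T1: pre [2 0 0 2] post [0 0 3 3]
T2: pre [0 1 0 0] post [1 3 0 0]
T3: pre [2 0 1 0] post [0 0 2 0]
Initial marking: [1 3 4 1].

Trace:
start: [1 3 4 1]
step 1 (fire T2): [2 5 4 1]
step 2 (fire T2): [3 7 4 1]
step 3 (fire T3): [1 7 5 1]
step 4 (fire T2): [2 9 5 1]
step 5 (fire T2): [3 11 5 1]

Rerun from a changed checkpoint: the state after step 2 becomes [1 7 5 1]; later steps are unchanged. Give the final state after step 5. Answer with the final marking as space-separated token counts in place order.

3 11 5 1

state after step 2 := [1 7 5 1]
step 3 (fire T3): [1 7 5 1]
step 4 (fire T2): [2 9 5 1]
step 5 (fire T2): [3 11 5 1]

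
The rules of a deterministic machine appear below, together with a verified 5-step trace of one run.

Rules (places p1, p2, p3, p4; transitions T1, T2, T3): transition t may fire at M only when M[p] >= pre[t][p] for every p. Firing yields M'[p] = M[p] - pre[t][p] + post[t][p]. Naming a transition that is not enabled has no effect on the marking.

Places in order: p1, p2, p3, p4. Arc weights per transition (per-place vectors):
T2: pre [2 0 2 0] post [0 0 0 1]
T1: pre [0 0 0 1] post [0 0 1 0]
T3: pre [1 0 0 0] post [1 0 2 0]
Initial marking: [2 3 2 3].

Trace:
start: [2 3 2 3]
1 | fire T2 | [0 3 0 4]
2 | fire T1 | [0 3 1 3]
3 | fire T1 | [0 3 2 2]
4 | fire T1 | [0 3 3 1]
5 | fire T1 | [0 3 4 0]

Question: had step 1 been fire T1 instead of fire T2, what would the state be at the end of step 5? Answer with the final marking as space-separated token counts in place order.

2 3 5 0

(re-executing from step 1 with the substitution; state before step 1: [2 3 2 3])
1 | fire T1 | [2 3 3 2]
2 | fire T1 | [2 3 4 1]
3 | fire T1 | [2 3 5 0]
4 | fire T1 | [2 3 5 0]
5 | fire T1 | [2 3 5 0]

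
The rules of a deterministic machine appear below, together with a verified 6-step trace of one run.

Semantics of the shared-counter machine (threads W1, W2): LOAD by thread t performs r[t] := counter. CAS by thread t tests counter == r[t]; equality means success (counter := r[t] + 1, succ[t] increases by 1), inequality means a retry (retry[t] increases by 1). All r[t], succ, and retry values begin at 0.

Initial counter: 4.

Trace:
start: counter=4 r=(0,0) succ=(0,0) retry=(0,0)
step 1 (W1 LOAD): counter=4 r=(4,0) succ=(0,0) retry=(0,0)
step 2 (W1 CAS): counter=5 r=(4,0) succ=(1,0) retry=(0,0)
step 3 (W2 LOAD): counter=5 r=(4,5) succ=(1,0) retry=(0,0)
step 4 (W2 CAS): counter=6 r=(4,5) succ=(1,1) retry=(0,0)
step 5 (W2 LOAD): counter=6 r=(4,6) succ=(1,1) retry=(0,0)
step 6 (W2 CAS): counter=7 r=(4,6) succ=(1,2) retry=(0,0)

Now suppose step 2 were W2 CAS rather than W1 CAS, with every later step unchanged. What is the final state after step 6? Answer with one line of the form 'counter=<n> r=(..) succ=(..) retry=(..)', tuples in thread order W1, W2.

(re-executing from step 2 with the substitution; state before step 2: counter=4 r=(4,0) succ=(0,0) retry=(0,0))
step 2 (W2 CAS): counter=4 r=(4,0) succ=(0,0) retry=(0,1)
step 3 (W2 LOAD): counter=4 r=(4,4) succ=(0,0) retry=(0,1)
step 4 (W2 CAS): counter=5 r=(4,4) succ=(0,1) retry=(0,1)
step 5 (W2 LOAD): counter=5 r=(4,5) succ=(0,1) retry=(0,1)
step 6 (W2 CAS): counter=6 r=(4,5) succ=(0,2) retry=(0,1)

counter=6 r=(4,5) succ=(0,2) retry=(0,1)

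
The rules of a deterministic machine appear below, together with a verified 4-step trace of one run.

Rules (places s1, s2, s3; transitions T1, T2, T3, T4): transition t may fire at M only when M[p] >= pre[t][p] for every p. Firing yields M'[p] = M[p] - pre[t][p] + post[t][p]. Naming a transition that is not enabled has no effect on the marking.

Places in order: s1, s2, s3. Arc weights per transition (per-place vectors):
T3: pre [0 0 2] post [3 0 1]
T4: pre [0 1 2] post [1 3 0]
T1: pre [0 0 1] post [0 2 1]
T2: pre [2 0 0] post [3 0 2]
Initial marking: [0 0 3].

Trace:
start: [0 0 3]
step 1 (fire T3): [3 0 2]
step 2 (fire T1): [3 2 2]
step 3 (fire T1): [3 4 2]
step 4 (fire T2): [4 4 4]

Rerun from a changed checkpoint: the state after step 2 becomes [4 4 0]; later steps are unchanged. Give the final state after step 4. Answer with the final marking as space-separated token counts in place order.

5 4 2

state after step 2 := [4 4 0]
step 3 (fire T1): [4 4 0]
step 4 (fire T2): [5 4 2]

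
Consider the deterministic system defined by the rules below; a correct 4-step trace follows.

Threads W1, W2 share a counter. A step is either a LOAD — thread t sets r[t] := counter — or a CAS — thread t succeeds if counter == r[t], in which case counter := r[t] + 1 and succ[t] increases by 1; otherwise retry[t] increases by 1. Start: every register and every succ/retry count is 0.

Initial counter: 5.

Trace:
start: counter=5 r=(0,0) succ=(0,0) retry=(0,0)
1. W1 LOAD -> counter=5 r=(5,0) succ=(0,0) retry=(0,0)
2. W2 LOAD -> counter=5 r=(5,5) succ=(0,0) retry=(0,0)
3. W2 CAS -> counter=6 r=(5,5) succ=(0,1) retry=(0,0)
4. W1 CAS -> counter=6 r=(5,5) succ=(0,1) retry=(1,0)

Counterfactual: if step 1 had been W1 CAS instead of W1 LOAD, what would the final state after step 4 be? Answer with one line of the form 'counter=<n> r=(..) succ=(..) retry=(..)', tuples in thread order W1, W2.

counter=6 r=(0,5) succ=(0,1) retry=(2,0)

(re-executing from step 1 with the substitution; state before step 1: counter=5 r=(0,0) succ=(0,0) retry=(0,0))
1. W1 CAS -> counter=5 r=(0,0) succ=(0,0) retry=(1,0)
2. W2 LOAD -> counter=5 r=(0,5) succ=(0,0) retry=(1,0)
3. W2 CAS -> counter=6 r=(0,5) succ=(0,1) retry=(1,0)
4. W1 CAS -> counter=6 r=(0,5) succ=(0,1) retry=(2,0)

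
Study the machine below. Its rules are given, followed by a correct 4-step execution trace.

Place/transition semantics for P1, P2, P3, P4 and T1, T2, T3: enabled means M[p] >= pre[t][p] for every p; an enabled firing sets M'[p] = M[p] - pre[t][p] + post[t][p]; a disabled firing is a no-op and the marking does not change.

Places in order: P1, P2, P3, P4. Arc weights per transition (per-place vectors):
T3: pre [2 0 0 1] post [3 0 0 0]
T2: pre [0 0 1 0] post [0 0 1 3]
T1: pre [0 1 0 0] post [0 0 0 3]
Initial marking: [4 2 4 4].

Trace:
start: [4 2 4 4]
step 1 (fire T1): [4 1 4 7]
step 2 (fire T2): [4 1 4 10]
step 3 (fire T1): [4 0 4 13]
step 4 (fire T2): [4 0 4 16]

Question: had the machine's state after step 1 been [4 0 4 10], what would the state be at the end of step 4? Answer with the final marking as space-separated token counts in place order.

4 0 4 16

state after step 1 := [4 0 4 10]
step 2 (fire T2): [4 0 4 13]
step 3 (fire T1): [4 0 4 13]
step 4 (fire T2): [4 0 4 16]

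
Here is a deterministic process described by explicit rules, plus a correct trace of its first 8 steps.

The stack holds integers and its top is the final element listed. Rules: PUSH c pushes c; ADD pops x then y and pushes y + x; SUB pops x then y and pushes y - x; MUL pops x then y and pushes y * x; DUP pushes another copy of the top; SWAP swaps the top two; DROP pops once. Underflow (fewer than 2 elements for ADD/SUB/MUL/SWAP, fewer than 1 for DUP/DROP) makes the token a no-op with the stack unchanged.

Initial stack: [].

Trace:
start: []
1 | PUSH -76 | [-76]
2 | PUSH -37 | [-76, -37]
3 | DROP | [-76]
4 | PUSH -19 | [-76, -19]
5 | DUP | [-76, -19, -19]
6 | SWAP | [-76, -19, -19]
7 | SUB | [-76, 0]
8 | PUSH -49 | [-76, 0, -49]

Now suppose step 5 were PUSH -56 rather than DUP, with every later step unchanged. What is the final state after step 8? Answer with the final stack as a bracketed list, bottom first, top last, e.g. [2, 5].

(re-executing from step 5 with the substitution; state before step 5: [-76, -19])
5 | PUSH -56 | [-76, -19, -56]
6 | SWAP | [-76, -56, -19]
7 | SUB | [-76, -37]
8 | PUSH -49 | [-76, -37, -49]

[-76, -37, -49]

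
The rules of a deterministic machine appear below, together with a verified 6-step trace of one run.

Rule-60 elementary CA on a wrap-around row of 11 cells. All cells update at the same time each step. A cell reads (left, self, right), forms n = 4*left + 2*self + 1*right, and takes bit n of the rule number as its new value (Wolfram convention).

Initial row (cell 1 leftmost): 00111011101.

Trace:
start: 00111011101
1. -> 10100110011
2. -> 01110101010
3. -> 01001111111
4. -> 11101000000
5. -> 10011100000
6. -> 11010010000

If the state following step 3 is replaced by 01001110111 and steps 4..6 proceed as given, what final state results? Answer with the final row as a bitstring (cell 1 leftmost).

state after step 3 := 01001110111
4. -> 11101001100
5. -> 10011101010
6. -> 11010011111

11010011111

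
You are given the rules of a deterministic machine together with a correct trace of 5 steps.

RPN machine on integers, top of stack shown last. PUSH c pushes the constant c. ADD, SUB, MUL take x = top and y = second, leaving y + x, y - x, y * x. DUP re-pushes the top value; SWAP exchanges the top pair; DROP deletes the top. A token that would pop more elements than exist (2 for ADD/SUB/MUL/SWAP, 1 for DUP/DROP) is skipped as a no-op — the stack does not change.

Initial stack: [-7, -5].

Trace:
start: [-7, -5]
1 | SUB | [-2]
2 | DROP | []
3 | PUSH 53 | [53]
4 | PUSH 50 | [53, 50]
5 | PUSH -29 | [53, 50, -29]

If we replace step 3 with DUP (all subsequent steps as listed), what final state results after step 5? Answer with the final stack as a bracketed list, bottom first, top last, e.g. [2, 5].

(re-executing from step 3 with the substitution; state before step 3: [])
3 | DUP | []
4 | PUSH 50 | [50]
5 | PUSH -29 | [50, -29]

[50, -29]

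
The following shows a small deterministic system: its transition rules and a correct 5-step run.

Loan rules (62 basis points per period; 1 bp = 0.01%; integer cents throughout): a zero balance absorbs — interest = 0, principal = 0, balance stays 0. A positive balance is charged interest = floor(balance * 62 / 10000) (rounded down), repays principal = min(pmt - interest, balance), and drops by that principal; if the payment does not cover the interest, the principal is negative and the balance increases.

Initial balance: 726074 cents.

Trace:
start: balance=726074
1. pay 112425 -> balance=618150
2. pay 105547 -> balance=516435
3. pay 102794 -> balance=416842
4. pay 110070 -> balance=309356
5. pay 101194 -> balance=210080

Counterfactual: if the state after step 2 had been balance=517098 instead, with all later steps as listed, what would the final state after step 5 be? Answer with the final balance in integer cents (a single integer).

state after step 2 := balance=517098
3. pay 102794 -> balance=417510
4. pay 110070 -> balance=310028
5. pay 101194 -> balance=210756

210756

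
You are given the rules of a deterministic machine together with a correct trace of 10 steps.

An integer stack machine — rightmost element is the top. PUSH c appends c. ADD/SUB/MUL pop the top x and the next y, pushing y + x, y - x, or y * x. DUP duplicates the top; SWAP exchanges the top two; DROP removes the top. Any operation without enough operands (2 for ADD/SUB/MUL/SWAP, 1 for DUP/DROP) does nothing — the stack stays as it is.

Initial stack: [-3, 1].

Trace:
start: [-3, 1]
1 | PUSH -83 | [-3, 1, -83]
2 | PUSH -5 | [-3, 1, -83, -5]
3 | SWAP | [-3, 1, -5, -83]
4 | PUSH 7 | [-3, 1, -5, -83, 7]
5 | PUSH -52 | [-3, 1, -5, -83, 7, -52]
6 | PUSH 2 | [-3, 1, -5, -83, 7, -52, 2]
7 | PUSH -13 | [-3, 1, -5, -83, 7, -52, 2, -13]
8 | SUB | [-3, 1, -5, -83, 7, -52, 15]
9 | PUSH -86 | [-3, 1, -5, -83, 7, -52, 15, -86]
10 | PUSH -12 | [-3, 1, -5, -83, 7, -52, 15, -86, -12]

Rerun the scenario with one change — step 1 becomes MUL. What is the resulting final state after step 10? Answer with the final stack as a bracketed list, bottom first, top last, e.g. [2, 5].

[-5, -3, 7, -52, 15, -86, -12]

(re-executing from step 1 with the substitution; state before step 1: [-3, 1])
1 | MUL | [-3]
2 | PUSH -5 | [-3, -5]
3 | SWAP | [-5, -3]
4 | PUSH 7 | [-5, -3, 7]
5 | PUSH -52 | [-5, -3, 7, -52]
6 | PUSH 2 | [-5, -3, 7, -52, 2]
7 | PUSH -13 | [-5, -3, 7, -52, 2, -13]
8 | SUB | [-5, -3, 7, -52, 15]
9 | PUSH -86 | [-5, -3, 7, -52, 15, -86]
10 | PUSH -12 | [-5, -3, 7, -52, 15, -86, -12]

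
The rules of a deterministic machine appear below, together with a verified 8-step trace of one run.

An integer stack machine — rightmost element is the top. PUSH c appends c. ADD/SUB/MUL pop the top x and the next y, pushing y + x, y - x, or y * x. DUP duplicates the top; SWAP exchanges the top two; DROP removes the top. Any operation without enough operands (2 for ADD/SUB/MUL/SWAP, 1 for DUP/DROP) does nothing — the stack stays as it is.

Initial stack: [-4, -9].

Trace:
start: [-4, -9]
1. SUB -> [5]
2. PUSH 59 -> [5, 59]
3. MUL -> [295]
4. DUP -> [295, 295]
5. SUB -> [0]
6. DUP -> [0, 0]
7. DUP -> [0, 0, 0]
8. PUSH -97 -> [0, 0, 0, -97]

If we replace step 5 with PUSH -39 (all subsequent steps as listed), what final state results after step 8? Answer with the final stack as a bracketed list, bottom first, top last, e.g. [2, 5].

[295, 295, -39, -39, -39, -97]

(re-executing from step 5 with the substitution; state before step 5: [295, 295])
5. PUSH -39 -> [295, 295, -39]
6. DUP -> [295, 295, -39, -39]
7. DUP -> [295, 295, -39, -39, -39]
8. PUSH -97 -> [295, 295, -39, -39, -39, -97]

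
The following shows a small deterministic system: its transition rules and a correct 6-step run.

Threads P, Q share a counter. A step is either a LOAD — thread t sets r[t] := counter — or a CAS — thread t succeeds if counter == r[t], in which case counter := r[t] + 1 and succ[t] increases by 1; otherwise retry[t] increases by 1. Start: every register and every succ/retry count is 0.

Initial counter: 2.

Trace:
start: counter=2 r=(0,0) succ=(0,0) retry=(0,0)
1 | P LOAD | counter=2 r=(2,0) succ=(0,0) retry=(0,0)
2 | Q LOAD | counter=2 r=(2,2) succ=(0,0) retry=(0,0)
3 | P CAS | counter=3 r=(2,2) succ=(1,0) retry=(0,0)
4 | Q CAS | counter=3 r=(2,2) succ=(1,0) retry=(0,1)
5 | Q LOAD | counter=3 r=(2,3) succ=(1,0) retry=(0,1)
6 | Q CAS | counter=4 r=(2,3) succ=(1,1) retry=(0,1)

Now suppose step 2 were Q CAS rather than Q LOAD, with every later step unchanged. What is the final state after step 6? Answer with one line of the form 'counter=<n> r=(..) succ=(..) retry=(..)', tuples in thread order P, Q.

(re-executing from step 2 with the substitution; state before step 2: counter=2 r=(2,0) succ=(0,0) retry=(0,0))
2 | Q CAS | counter=2 r=(2,0) succ=(0,0) retry=(0,1)
3 | P CAS | counter=3 r=(2,0) succ=(1,0) retry=(0,1)
4 | Q CAS | counter=3 r=(2,0) succ=(1,0) retry=(0,2)
5 | Q LOAD | counter=3 r=(2,3) succ=(1,0) retry=(0,2)
6 | Q CAS | counter=4 r=(2,3) succ=(1,1) retry=(0,2)

counter=4 r=(2,3) succ=(1,1) retry=(0,2)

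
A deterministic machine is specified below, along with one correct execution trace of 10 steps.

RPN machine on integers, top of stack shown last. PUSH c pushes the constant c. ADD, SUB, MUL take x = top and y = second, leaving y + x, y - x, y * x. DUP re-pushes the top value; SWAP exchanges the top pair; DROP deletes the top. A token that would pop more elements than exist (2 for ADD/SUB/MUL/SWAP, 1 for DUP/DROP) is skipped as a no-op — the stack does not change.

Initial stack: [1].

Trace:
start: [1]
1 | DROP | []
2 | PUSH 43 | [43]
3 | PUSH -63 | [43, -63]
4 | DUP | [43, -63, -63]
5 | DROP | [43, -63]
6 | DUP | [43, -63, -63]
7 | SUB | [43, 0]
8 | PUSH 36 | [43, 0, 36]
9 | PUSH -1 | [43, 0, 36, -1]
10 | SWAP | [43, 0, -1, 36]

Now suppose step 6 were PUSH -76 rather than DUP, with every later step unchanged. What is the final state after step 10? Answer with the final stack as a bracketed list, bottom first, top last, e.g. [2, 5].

(re-executing from step 6 with the substitution; state before step 6: [43, -63])
6 | PUSH -76 | [43, -63, -76]
7 | SUB | [43, 13]
8 | PUSH 36 | [43, 13, 36]
9 | PUSH -1 | [43, 13, 36, -1]
10 | SWAP | [43, 13, -1, 36]

[43, 13, -1, 36]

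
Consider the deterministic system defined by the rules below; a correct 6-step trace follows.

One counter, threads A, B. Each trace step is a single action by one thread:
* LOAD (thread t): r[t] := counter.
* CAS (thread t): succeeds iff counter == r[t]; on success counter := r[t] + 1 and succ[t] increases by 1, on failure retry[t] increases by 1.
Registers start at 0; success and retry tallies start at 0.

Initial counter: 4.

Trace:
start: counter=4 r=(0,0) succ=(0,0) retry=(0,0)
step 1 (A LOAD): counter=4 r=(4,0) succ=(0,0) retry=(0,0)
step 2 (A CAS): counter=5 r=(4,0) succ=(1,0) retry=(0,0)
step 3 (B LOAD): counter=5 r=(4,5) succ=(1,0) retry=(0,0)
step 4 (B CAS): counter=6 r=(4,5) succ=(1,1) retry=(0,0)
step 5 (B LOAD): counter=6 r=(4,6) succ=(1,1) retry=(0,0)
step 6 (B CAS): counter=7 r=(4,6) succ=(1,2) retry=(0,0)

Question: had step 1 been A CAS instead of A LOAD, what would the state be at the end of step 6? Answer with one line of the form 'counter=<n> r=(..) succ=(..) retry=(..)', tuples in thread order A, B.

(re-executing from step 1 with the substitution; state before step 1: counter=4 r=(0,0) succ=(0,0) retry=(0,0))
step 1 (A CAS): counter=4 r=(0,0) succ=(0,0) retry=(1,0)
step 2 (A CAS): counter=4 r=(0,0) succ=(0,0) retry=(2,0)
step 3 (B LOAD): counter=4 r=(0,4) succ=(0,0) retry=(2,0)
step 4 (B CAS): counter=5 r=(0,4) succ=(0,1) retry=(2,0)
step 5 (B LOAD): counter=5 r=(0,5) succ=(0,1) retry=(2,0)
step 6 (B CAS): counter=6 r=(0,5) succ=(0,2) retry=(2,0)

counter=6 r=(0,5) succ=(0,2) retry=(2,0)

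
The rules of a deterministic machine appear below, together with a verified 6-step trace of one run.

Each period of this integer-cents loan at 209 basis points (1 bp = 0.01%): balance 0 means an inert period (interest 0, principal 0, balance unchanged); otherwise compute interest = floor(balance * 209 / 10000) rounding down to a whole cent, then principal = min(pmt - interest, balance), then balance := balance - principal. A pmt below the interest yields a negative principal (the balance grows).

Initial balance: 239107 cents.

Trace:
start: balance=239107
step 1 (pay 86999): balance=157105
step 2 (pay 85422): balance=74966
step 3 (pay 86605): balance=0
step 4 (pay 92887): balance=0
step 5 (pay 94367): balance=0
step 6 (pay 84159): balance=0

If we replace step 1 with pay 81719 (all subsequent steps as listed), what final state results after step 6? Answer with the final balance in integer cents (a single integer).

(re-executing from step 1 with the substitution; state before step 1: balance=239107)
step 1 (pay 81719): balance=162385
step 2 (pay 85422): balance=80356
step 3 (pay 86605): balance=0
step 4 (pay 92887): balance=0
step 5 (pay 94367): balance=0
step 6 (pay 84159): balance=0

0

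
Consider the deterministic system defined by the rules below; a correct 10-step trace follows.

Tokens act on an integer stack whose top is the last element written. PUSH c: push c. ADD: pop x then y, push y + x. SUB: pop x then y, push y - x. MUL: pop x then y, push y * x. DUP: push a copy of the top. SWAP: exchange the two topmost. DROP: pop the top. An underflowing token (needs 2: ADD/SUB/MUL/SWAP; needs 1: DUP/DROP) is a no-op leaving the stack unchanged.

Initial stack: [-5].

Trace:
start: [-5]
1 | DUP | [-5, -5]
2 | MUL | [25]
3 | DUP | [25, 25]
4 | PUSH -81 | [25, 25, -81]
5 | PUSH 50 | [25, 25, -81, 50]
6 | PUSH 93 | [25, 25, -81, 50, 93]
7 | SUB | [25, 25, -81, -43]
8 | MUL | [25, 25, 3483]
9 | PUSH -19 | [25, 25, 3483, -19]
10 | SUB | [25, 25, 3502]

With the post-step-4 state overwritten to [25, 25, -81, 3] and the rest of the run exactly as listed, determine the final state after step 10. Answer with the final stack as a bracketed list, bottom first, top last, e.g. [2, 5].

state after step 4 := [25, 25, -81, 3]
5 | PUSH 50 | [25, 25, -81, 3, 50]
6 | PUSH 93 | [25, 25, -81, 3, 50, 93]
7 | SUB | [25, 25, -81, 3, -43]
8 | MUL | [25, 25, -81, -129]
9 | PUSH -19 | [25, 25, -81, -129, -19]
10 | SUB | [25, 25, -81, -110]

[25, 25, -81, -110]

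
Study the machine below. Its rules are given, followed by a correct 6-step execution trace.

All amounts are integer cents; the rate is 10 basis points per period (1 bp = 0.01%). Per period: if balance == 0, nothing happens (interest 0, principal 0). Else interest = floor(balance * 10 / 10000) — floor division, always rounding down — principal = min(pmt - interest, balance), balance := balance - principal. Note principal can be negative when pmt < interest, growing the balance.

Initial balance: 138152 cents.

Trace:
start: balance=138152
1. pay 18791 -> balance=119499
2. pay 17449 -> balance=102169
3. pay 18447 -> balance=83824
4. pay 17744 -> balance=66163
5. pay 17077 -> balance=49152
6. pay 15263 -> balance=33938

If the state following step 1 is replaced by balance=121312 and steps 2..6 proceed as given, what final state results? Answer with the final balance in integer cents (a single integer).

35758

state after step 1 := balance=121312
2. pay 17449 -> balance=103984
3. pay 18447 -> balance=85640
4. pay 17744 -> balance=67981
5. pay 17077 -> balance=50971
6. pay 15263 -> balance=35758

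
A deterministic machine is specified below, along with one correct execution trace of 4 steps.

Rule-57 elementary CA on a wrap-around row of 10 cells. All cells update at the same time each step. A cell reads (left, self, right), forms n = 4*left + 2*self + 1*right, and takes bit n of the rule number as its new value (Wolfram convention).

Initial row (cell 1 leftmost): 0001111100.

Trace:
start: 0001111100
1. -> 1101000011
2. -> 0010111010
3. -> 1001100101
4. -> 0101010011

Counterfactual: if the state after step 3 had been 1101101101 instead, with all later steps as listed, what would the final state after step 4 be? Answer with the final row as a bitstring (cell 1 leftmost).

state after step 3 := 1101101101
4. -> 0011011011

0011011011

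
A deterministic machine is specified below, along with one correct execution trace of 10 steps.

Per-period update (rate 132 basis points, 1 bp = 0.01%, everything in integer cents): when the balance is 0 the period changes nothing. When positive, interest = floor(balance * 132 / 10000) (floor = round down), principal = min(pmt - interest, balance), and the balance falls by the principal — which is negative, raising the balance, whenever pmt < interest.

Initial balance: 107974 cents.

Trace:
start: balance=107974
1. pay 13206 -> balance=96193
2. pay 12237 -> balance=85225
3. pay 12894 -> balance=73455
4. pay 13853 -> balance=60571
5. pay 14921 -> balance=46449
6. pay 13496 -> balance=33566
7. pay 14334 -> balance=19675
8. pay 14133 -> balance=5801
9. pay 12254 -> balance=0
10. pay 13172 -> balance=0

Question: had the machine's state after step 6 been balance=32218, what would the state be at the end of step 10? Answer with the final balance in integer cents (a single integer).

state after step 6 := balance=32218
7. pay 14334 -> balance=18309
8. pay 14133 -> balance=4417
9. pay 12254 -> balance=0
10. pay 13172 -> balance=0

0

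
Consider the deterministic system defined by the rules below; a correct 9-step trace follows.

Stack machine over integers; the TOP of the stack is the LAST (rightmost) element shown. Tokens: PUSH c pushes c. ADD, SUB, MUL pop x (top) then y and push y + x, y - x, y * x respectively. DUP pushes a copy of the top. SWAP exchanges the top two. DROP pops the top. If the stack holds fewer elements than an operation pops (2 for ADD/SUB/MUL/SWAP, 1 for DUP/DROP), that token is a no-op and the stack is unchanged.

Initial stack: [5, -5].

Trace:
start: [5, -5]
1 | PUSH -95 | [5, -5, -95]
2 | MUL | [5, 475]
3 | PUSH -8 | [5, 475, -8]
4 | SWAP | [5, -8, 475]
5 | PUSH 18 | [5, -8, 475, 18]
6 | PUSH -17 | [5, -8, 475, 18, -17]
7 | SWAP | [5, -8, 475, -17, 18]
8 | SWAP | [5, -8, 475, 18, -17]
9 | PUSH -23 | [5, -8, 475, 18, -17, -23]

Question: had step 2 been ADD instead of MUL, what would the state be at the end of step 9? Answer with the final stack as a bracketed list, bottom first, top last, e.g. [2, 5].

[5, -8, -100, 18, -17, -23]

(re-executing from step 2 with the substitution; state before step 2: [5, -5, -95])
2 | ADD | [5, -100]
3 | PUSH -8 | [5, -100, -8]
4 | SWAP | [5, -8, -100]
5 | PUSH 18 | [5, -8, -100, 18]
6 | PUSH -17 | [5, -8, -100, 18, -17]
7 | SWAP | [5, -8, -100, -17, 18]
8 | SWAP | [5, -8, -100, 18, -17]
9 | PUSH -23 | [5, -8, -100, 18, -17, -23]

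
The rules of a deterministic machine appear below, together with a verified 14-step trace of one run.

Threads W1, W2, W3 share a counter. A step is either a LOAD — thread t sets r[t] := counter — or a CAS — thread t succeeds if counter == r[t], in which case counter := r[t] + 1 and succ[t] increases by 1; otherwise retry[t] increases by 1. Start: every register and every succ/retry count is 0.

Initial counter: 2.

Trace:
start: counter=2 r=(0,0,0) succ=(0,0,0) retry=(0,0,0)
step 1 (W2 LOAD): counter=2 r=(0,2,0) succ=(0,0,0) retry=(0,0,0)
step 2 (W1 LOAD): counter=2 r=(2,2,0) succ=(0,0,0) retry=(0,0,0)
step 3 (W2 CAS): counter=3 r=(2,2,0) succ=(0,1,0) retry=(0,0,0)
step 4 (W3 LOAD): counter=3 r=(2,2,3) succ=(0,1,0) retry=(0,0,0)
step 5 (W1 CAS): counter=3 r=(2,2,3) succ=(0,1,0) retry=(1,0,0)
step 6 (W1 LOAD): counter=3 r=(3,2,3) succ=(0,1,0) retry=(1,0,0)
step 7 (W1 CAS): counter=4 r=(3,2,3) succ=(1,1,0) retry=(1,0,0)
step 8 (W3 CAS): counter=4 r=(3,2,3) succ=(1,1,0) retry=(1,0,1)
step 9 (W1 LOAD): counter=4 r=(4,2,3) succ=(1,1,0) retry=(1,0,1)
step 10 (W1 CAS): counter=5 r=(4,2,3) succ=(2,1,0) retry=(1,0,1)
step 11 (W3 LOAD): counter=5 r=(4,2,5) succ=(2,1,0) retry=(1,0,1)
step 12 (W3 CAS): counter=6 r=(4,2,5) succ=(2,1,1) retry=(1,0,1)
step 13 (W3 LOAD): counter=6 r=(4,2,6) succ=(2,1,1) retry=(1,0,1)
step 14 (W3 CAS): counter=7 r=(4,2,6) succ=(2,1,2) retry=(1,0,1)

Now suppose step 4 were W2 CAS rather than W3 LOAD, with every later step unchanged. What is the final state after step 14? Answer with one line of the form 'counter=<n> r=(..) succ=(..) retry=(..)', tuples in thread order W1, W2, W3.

(re-executing from step 4 with the substitution; state before step 4: counter=3 r=(2,2,0) succ=(0,1,0) retry=(0,0,0))
step 4 (W2 CAS): counter=3 r=(2,2,0) succ=(0,1,0) retry=(0,1,0)
step 5 (W1 CAS): counter=3 r=(2,2,0) succ=(0,1,0) retry=(1,1,0)
step 6 (W1 LOAD): counter=3 r=(3,2,0) succ=(0,1,0) retry=(1,1,0)
step 7 (W1 CAS): counter=4 r=(3,2,0) succ=(1,1,0) retry=(1,1,0)
step 8 (W3 CAS): counter=4 r=(3,2,0) succ=(1,1,0) retry=(1,1,1)
step 9 (W1 LOAD): counter=4 r=(4,2,0) succ=(1,1,0) retry=(1,1,1)
step 10 (W1 CAS): counter=5 r=(4,2,0) succ=(2,1,0) retry=(1,1,1)
step 11 (W3 LOAD): counter=5 r=(4,2,5) succ=(2,1,0) retry=(1,1,1)
step 12 (W3 CAS): counter=6 r=(4,2,5) succ=(2,1,1) retry=(1,1,1)
step 13 (W3 LOAD): counter=6 r=(4,2,6) succ=(2,1,1) retry=(1,1,1)
step 14 (W3 CAS): counter=7 r=(4,2,6) succ=(2,1,2) retry=(1,1,1)

counter=7 r=(4,2,6) succ=(2,1,2) retry=(1,1,1)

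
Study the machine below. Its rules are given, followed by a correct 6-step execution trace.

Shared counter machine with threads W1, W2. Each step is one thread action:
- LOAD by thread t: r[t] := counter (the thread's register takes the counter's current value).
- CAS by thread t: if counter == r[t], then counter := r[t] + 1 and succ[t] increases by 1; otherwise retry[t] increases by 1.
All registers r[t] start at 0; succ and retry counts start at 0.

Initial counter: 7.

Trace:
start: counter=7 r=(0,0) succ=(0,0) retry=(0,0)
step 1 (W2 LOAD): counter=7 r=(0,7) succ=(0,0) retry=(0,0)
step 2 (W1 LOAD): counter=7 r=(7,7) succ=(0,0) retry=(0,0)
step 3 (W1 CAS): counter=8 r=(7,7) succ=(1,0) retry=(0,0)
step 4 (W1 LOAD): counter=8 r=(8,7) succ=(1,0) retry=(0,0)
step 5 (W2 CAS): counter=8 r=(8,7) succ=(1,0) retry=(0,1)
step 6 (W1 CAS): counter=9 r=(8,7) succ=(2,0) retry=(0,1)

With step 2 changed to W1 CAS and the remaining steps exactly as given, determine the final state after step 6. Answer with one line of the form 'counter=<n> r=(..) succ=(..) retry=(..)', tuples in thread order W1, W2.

(re-executing from step 2 with the substitution; state before step 2: counter=7 r=(0,7) succ=(0,0) retry=(0,0))
step 2 (W1 CAS): counter=7 r=(0,7) succ=(0,0) retry=(1,0)
step 3 (W1 CAS): counter=7 r=(0,7) succ=(0,0) retry=(2,0)
step 4 (W1 LOAD): counter=7 r=(7,7) succ=(0,0) retry=(2,0)
step 5 (W2 CAS): counter=8 r=(7,7) succ=(0,1) retry=(2,0)
step 6 (W1 CAS): counter=8 r=(7,7) succ=(0,1) retry=(3,0)

counter=8 r=(7,7) succ=(0,1) retry=(3,0)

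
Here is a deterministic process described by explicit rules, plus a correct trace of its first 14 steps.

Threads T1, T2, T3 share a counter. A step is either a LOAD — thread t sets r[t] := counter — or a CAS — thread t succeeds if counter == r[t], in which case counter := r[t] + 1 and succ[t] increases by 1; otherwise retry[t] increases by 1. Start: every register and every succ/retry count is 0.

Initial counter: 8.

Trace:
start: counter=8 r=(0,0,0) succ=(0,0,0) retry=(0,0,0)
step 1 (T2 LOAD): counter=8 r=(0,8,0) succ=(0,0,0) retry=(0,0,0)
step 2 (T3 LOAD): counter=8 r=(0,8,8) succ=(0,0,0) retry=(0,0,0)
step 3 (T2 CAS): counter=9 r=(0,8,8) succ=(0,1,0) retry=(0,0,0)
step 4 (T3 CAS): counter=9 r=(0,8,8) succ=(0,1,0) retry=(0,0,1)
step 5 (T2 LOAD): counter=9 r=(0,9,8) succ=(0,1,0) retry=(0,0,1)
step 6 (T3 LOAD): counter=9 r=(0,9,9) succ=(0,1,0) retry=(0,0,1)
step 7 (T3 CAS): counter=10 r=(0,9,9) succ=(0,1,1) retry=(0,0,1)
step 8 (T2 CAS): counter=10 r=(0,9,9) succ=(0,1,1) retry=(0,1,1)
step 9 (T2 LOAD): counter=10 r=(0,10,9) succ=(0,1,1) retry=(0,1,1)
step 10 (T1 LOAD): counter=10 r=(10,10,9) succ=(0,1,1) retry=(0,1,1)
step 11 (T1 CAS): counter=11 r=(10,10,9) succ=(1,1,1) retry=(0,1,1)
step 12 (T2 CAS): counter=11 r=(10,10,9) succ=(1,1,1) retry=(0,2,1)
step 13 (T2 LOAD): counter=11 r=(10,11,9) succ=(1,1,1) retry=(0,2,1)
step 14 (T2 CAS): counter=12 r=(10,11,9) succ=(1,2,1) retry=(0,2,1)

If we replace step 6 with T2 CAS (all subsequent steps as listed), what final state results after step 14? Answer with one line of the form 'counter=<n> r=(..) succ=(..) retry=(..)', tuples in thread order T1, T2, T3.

(re-executing from step 6 with the substitution; state before step 6: counter=9 r=(0,9,8) succ=(0,1,0) retry=(0,0,1))
step 6 (T2 CAS): counter=10 r=(0,9,8) succ=(0,2,0) retry=(0,0,1)
step 7 (T3 CAS): counter=10 r=(0,9,8) succ=(0,2,0) retry=(0,0,2)
step 8 (T2 CAS): counter=10 r=(0,9,8) succ=(0,2,0) retry=(0,1,2)
step 9 (T2 LOAD): counter=10 r=(0,10,8) succ=(0,2,0) retry=(0,1,2)
step 10 (T1 LOAD): counter=10 r=(10,10,8) succ=(0,2,0) retry=(0,1,2)
step 11 (T1 CAS): counter=11 r=(10,10,8) succ=(1,2,0) retry=(0,1,2)
step 12 (T2 CAS): counter=11 r=(10,10,8) succ=(1,2,0) retry=(0,2,2)
step 13 (T2 LOAD): counter=11 r=(10,11,8) succ=(1,2,0) retry=(0,2,2)
step 14 (T2 CAS): counter=12 r=(10,11,8) succ=(1,3,0) retry=(0,2,2)

counter=12 r=(10,11,8) succ=(1,3,0) retry=(0,2,2)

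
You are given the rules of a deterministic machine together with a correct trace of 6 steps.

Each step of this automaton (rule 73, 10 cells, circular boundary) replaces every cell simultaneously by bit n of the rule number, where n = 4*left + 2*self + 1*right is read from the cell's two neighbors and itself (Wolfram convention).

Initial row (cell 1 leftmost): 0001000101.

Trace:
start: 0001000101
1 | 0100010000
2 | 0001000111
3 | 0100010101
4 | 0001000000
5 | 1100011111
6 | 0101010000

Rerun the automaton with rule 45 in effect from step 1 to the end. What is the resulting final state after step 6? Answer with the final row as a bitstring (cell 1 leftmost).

(re-executing steps 1..6 under rule 45; state before step 1: 0001000101)
1 | 0101010111
2 | 1111111100
3 | 1000000000
4 | 1011111110
5 | 1110000001
6 | 0000111101

0000111101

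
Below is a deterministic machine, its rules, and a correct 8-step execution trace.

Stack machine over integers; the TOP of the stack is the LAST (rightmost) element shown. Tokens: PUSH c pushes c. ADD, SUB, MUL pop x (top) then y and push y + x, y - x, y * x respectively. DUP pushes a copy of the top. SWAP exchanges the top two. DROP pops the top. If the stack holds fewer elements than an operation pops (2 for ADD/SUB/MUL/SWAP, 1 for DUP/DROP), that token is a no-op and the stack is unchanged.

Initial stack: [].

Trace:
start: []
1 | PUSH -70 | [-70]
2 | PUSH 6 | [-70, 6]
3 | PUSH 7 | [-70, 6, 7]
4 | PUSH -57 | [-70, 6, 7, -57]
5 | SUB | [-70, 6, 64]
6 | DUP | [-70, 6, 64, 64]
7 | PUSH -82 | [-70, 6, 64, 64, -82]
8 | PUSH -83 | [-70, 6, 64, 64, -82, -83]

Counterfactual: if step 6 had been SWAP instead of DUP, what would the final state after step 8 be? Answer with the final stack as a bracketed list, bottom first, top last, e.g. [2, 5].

[-70, 64, 6, -82, -83]

(re-executing from step 6 with the substitution; state before step 6: [-70, 6, 64])
6 | SWAP | [-70, 64, 6]
7 | PUSH -82 | [-70, 64, 6, -82]
8 | PUSH -83 | [-70, 64, 6, -82, -83]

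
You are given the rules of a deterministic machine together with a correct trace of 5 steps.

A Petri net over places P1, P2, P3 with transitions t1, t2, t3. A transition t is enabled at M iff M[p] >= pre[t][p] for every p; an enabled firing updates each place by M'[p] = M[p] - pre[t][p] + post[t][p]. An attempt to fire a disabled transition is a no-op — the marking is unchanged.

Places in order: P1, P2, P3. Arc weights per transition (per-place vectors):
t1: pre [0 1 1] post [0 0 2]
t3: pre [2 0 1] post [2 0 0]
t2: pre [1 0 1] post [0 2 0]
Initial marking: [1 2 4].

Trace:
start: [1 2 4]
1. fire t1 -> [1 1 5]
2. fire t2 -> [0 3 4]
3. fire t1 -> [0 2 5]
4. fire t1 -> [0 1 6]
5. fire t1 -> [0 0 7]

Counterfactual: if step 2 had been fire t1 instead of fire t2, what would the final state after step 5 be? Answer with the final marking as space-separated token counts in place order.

(re-executing from step 2 with the substitution; state before step 2: [1 1 5])
2. fire t1 -> [1 0 6]
3. fire t1 -> [1 0 6]
4. fire t1 -> [1 0 6]
5. fire t1 -> [1 0 6]

1 0 6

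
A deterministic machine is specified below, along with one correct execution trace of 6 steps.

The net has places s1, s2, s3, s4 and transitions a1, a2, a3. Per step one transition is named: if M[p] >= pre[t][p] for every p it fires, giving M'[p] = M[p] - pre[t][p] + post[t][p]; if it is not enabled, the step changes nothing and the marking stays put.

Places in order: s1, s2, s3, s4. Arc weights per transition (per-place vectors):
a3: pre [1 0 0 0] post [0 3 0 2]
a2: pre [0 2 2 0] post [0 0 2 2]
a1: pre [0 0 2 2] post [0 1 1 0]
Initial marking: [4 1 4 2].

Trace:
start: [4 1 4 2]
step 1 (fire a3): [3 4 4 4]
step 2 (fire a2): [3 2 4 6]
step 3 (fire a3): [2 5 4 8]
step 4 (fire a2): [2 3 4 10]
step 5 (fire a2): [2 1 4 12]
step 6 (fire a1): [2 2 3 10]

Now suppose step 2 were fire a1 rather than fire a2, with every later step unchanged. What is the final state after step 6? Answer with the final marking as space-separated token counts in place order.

2 5 2 6

(re-executing from step 2 with the substitution; state before step 2: [3 4 4 4])
step 2 (fire a1): [3 5 3 2]
step 3 (fire a3): [2 8 3 4]
step 4 (fire a2): [2 6 3 6]
step 5 (fire a2): [2 4 3 8]
step 6 (fire a1): [2 5 2 6]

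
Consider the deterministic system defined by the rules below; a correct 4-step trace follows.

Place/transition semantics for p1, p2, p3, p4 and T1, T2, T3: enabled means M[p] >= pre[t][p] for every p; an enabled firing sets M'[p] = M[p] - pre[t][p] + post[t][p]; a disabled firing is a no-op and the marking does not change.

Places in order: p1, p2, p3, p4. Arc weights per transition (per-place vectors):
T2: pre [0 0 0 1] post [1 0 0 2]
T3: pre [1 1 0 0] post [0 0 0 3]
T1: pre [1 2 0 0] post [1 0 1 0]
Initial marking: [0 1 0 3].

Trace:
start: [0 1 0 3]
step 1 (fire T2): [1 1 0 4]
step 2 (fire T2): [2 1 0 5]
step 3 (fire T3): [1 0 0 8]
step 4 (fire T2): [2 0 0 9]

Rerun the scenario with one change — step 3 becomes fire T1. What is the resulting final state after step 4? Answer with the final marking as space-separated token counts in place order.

(re-executing from step 3 with the substitution; state before step 3: [2 1 0 5])
step 3 (fire T1): [2 1 0 5]
step 4 (fire T2): [3 1 0 6]

3 1 0 6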